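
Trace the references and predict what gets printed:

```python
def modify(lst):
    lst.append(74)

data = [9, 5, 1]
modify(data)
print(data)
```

Key concept: function modifies passed list.
Step by step:
`data = [9, 5, 1]` → data = [9, 5, 1]
`modify(data)` → data = [9, 5, 1, 74]
`print(data)` → prints [9, 5, 1, 74]

Answer: [9, 5, 1, 74]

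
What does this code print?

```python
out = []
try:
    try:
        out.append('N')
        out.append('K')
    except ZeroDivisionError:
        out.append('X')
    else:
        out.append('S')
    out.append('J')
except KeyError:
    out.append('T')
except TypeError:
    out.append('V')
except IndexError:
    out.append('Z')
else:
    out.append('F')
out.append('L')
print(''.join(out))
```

Execution trace: 'N' (inner try body) → 'K' (inner try body, no exception) → 'S' (inner else) → 'J' (try body, no exception) → 'F' (else) → 'L' (after the try/except). Output: NKSJFL

Answer: NKSJFL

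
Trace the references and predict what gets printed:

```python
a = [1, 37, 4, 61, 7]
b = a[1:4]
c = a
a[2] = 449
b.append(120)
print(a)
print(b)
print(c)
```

Key concept: slice vs alias.
Step by step:
`a = [1, 37, 4, 61, 7]` → a = [1, 37, 4, 61, 7]
`b = a[1:4]` → b = [37, 4, 61]
`c = a` → c = [1, 37, 4, 61, 7] (same object as a)
`a[2] = 449` → a = [1, 37, 449, 61, 7] (same object as c); c = [1, 37, 449, 61, 7] (same object as a)
`b.append(120)` → b = [37, 4, 61, 120]
`print(a)` → prints [1, 37, 449, 61, 7]
`print(b)` → prints [37, 4, 61, 120]
`print(c)` → prints [1, 37, 449, 61, 7]

Answer:
[1, 37, 449, 61, 7]
[37, 4, 61, 120]
[1, 37, 449, 61, 7]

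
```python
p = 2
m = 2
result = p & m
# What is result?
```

Trace:
`p = 2` → p = 2
`m = 2` → m = 2
`result = p & m` → result = 2
So result = 2

Answer: 2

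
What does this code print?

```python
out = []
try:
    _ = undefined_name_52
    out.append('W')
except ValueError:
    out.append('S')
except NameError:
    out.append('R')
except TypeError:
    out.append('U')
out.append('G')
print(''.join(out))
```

Execution trace: 'R' (except NameError) → 'G' (after the try/except). Output: RG

Answer: RG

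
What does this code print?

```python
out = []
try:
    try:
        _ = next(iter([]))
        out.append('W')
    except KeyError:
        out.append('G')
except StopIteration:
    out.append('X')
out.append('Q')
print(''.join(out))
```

Execution trace: 'X' (outer except StopIteration) → 'Q' (after the try/except). Output: XQ

Answer: XQ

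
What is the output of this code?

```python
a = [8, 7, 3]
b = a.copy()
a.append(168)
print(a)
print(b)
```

Key concept: list.copy() creates independent copy.
Step by step:
`a = [8, 7, 3]` → a = [8, 7, 3]
`b = a.copy()` → b = [8, 7, 3]
`a.append(168)` → a = [8, 7, 3, 168]
`print(a)` → prints [8, 7, 3, 168]
`print(b)` → prints [8, 7, 3]

Answer:
[8, 7, 3, 168]
[8, 7, 3]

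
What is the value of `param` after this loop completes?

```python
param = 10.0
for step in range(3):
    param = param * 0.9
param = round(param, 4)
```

Exponential decay: 10.0 * 0.9^3
`param` takes the values: 10.0 → 9.0 → 8.1 → 7.29

Answer: 7.29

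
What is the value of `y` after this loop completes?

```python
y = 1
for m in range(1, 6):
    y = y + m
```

Start at 1, add 1 through 5
`y` takes the values: 1 → 2 → 4 → 7 → 11 → 16

Answer: 16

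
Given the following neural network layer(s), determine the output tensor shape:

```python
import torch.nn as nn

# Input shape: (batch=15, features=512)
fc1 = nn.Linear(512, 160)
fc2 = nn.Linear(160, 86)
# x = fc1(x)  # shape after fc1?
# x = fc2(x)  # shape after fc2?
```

Input: (15, 512) -> after fc1: (15, 160) -> Output: (15, 86)

Answer: (15, 86)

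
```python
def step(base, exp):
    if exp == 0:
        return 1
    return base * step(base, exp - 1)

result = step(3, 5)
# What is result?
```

step(3, 5) = 3 * 3 * 3 * 3 * 3 = 243

Answer: 243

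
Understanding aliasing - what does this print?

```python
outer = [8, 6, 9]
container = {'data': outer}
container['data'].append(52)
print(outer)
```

Key concept: dict holds reference to list.
Step by step:
`outer = [8, 6, 9]` → outer = [8, 6, 9]
`container = {'data': outer}` → container = {'data': [8, 6, 9]}
`container['data'].append(52)` → outer = [8, 6, 9, 52]; container = {'data': [8, 6, 9, 52]}
`print(outer)` → prints [8, 6, 9, 52]

Answer: [8, 6, 9, 52]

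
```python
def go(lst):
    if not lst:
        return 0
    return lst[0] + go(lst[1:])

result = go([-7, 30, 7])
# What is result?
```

(-7) + 30 + 7 + 0 = 30

Answer: 30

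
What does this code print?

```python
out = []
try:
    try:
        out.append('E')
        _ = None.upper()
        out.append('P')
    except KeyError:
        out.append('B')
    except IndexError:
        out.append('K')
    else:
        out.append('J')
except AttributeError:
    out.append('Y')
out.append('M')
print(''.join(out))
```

Execution trace: 'E' (try body) → 'Y' (outer except AttributeError) → 'M' (after the try/except). Output: EYM

Answer: EYM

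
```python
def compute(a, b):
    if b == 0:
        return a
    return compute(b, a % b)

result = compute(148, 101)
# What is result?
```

compute(148, 101) -> compute(101, 47) -> compute(47, 7) -> compute(7, 5) -> compute(5, 2) -> compute(2, 1) -> compute(1, 0) -> 1

Answer: 1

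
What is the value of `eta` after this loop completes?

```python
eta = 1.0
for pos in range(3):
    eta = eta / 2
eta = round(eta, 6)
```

Halving LR 3 times: 1 / 2^3
`eta` takes the values: 1.0 → 0.5 → 0.25 → 0.125

Answer: 0.125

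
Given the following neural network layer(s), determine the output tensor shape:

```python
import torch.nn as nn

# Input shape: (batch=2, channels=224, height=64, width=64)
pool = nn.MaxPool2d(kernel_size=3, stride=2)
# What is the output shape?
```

Input: (2, 224, 64, 64) -> Output: (2, 224, 31, 31)

Answer: (2, 224, 31, 31)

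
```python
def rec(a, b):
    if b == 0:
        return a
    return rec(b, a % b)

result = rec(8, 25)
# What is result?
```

rec(8, 25) -> rec(25, 8) -> rec(8, 1) -> rec(1, 0) -> 1

Answer: 1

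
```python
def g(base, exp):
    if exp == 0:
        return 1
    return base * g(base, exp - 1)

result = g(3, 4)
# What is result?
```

g(3, 4) = 3 * 3 * 3 * 3 = 81

Answer: 81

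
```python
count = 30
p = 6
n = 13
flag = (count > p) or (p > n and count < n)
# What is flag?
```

Trace:
`count = 30` → count = 30
`p = 6` → p = 6
`n = 13` → n = 13
`flag = (count > p) or (p > n and count < n)` → flag = True
So flag = True

Answer: True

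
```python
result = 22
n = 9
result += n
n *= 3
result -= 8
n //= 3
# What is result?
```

Trace:
`result = 22` → result = 22
`n = 9` → n = 9
`result += n` → result = 31
`n *= 3` → n = 27
`result -= 8` → result = 23
`n //= 3` → n = 9
So result = 23

Answer: 23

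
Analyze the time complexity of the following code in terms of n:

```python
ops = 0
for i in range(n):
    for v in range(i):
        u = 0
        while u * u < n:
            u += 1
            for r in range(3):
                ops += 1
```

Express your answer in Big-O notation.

Each loop level contributes: n × n × √n × 1. Multiplying the contributions gives O(n^2√n).

Answer: O(n^2√n)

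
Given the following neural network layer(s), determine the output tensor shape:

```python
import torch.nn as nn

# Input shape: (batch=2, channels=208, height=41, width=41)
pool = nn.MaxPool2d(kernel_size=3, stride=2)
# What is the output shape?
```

Input: (2, 208, 41, 41) -> Output: (2, 208, 20, 20)

Answer: (2, 208, 20, 20)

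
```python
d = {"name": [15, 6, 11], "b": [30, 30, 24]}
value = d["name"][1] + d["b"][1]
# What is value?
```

Trace:
`d = {"name": [15, 6, 11], "b": [30, 30, 24]}` → d = {'name': [15, 6, 11], 'b': [30, 30, 24]}
`value = d["name"][1] + d["b"][1]` → value = 36
So value = 36

Answer: 36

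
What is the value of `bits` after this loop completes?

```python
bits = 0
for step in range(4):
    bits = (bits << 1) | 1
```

Build 4 consecutive 1-bits: 0b1111
`bits` takes the values: 0 → 1 → 3 → 7 → 15

Answer: 15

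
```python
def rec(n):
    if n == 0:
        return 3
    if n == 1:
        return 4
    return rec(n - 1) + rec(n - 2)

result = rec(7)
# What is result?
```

Build up from base cases: rec(0)=3, rec(1)=4, rec(2)=7, rec(3)=11, rec(4)=18, rec(5)=29, rec(6)=47, ..., rec(7)=76

Answer: 76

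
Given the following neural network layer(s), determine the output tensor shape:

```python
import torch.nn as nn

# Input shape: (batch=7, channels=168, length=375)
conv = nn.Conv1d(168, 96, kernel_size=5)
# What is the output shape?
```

Input: (7, 168, 375) -> Output: (7, 96, 371)

Answer: (7, 96, 371)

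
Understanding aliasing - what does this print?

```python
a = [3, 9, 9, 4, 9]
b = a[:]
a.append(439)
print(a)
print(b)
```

Key concept: slice [:] creates copy.
Step by step:
`a = [3, 9, 9, 4, 9]` → a = [3, 9, 9, 4, 9]
`b = a[:]` → b = [3, 9, 9, 4, 9]
`a.append(439)` → a = [3, 9, 9, 4, 9, 439]
`print(a)` → prints [3, 9, 9, 4, 9, 439]
`print(b)` → prints [3, 9, 9, 4, 9]

Answer:
[3, 9, 9, 4, 9, 439]
[3, 9, 9, 4, 9]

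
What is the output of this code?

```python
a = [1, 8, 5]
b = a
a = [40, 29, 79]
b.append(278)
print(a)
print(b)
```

Key concept: rebinding vs mutation: a is rebound to a new list, b still points at the original.
Step by step:
`a = [1, 8, 5]` → a = [1, 8, 5]
`b = a` → b = [1, 8, 5] (same object as a)
`a = [40, 29, 79]` → a = [40, 29, 79]
`b.append(278)` → b = [1, 8, 5, 278]
`print(a)` → prints [40, 29, 79]
`print(b)` → prints [1, 8, 5, 278]

Answer:
[40, 29, 79]
[1, 8, 5, 278]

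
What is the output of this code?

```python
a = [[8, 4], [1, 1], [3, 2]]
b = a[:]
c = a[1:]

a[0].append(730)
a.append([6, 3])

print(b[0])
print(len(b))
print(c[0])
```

Key concept: slice with nested mutation.
Step by step:
`a = [[8, 4], [1, 1], [3, 2]]` → a = [[8, 4], [1, 1], [3, 2]]
`b = a[:]` → b = [[8, 4], [1, 1], [3, 2]]
`c = a[1:]` → c = [[1, 1], [3, 2]]
`a[0].append(730)` → a = [[8, 4, 730], [1, 1], [3, 2]]; b = [[8, 4, 730], [1, 1], [3, 2]]
`a.append([6, 3])` → a = [[8, 4, 730], [1, 1], [3, 2], [6, 3]]
`print(b[0])` → prints [8, 4, 730]
`print(len(b))` → prints 3
`print(c[0])` → prints [1, 1]

Answer:
[8, 4, 730]
3
[1, 1]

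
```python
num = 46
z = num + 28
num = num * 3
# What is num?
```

Trace:
`num = 46` → num = 46
`z = num + 28` → z = 74
`num = num * 3` → num = 138
So num = 138

Answer: 138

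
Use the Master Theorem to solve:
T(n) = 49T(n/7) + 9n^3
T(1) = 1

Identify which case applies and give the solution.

a=49, b=7, f(n)=9n^3. log_7(49) = 2. Since c=3 > 2 and the regularity condition holds (49(n/7)^3 = (49/7^3)n^3 with 49/7^3 < 1), Case 3 applies: T(n) = Θ(f(n)) = O(n^3).

Answer: O(n^3) - Case 3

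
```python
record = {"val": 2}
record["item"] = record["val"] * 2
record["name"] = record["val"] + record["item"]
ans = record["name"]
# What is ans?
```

Trace:
`record = {"val": 2}` → record = {'val': 2}
`record["item"] = record["val"] * 2` → record = {'val': 2, 'item': 4}
`record["name"] = record["val"] + record["item"]` → record = {'val': 2, 'item': 4, 'name': 6}
`ans = record["name"]` → ans = 6
So ans = 6

Answer: 6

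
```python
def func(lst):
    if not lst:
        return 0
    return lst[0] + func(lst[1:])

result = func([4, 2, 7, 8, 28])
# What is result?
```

4 + 2 + 7 + 8 + 28 + 0 = 49

Answer: 49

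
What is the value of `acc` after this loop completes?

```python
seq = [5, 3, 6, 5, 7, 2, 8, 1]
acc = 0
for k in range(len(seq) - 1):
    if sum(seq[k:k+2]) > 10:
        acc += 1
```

Count windows with sum > 10
`acc` takes the values: 0 → 1 → 2

Answer: 2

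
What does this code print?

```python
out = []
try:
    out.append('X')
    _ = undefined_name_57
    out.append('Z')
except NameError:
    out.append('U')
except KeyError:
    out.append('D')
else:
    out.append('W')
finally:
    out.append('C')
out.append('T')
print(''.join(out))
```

Execution trace: 'X' (try body) → 'U' (except NameError) → 'C' (finally) → 'T' (after the try/except). Output: XUCT

Answer: XUCT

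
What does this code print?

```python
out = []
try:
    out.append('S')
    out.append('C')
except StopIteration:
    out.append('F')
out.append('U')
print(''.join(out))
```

Execution trace: 'S' (try body) → 'C' (try body, no exception) → 'U' (after the try/except). Output: SCU

Answer: SCU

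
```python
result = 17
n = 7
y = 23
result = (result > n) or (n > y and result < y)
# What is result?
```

Trace:
`result = 17` → result = 17
`n = 7` → n = 7
`y = 23` → y = 23
`result = (result > n) or (n > y and result < y)` → result = True
So result = True

Answer: True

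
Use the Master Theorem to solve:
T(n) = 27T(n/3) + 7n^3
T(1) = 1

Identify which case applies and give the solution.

a=27, b=3, f(n)=7n^3. log_3(27) = 3. Since c=3 = 3, Case 2 applies: T(n) = Θ(n^log_b(a) · log n) = O(n^3 log n).

Answer: O(n^3 log n) - Case 2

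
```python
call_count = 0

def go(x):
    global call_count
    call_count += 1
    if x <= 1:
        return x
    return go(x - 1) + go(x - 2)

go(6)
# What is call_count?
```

Calls(x) = 1 + Calls(x-1) + Calls(x-2); Calls(0)=Calls(1)=1. For x=6 this gives 25.

Answer: 25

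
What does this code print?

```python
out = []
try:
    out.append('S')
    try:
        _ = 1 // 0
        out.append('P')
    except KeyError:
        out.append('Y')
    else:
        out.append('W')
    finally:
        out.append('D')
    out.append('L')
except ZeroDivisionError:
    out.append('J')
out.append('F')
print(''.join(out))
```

Execution trace: 'S' (try body) → 'D' (inner finally) → 'J' (except ZeroDivisionError) → 'F' (after the try/except). Output: SDJF

Answer: SDJF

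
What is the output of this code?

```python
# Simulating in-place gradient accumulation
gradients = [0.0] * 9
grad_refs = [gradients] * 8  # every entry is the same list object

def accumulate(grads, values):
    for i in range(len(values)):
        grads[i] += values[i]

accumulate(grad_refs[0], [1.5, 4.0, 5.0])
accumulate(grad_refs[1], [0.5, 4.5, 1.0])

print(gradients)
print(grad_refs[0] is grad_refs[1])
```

Key concept: gradient accumulation aliasing.
Step by step:
`gradients = [0.0] * 9` → gradients = [0.0, 0.0, 0.0, 0.0, 0.0, 0.0, 0.0, 0.0, 0.0]
`grad_refs = [gradients] * 8` → grad_refs = [[0.0, 0.0, 0.0, 0.0, 0.0, 0.0, 0.0, 0.0, 0.0], [0.0, 0.0, 0.0, 0.0, 0.0, 0.0, 0.0, 0.0, 0.0], [0.0, 0.0, 0.0, 0.0, 0.0, 0.0, 0.0, 0.0, 0.0], [0.0, 0.0, 0.0, 0.0, 0.0, 0.0, 0.0, 0.0, 0.0], [0.0, 0.0, 0.0, 0.0, 0.0, 0.0, 0.0, 0.0, 0.0], [0.0, 0.0, 0.0, 0.0, 0.0, 0.0, 0.0, 0.0, 0.0], [0.0, 0.0, 0.0, 0.0, 0.0, 0.0, 0.0, 0.0, 0.0], [0.0, 0.0, 0.0, 0.0, 0.0, 0.0, 0.0, 0.0, 0.0]]
`accumulate(grad_refs[0], [1.5, 4.0, 5.0])` → gradients = [1.5, 4.0, 5.0, 0.0, 0.0, 0.0, 0.0, 0.0, 0.0]; grad_refs = [[1.5, 4.0, 5.0, 0.0, 0.0, 0.0, 0.0, 0.0, 0.0], [1.5, 4.0, 5.0, 0.0, 0.0, 0.0, 0.0, 0.0, 0.0], [1.5, 4.0, 5.0, 0.0, 0.0, 0.0, 0.0, 0.0, 0.0], [1.5, 4.0, 5.0, 0.0, 0.0, 0.0, 0.0, 0.0, 0.0], [1.5, 4.0, 5.0, 0.0, 0.0, 0.0, 0.0, 0.0, 0.0], [1.5, 4.0, 5.0, 0.0, 0.0, 0.0, 0.0, 0.0, 0.0], [1.5, 4.0, 5.0, 0.0, 0.0, 0.0, 0.0, 0.0, 0.0], [1.5, 4.0, 5.0, 0.0, 0.0, 0.0, 0.0, 0.0, 0.0]]
`accumulate(grad_refs[1], [0.5, 4.5, 1.0])` → gradients = [2.0, 8.5, 6.0, 0.0, 0.0, 0.0, 0.0, 0.0, 0.0]; grad_refs = [[2.0, 8.5, 6.0, 0.0, 0.0, 0.0, 0.0, 0.0, 0.0], [2.0, 8.5, 6.0, 0.0, 0.0, 0.0, 0.0, 0.0, 0.0], [2.0, 8.5, 6.0, 0.0, 0.0, 0.0, 0.0, 0.0, 0.0], [2.0, 8.5, 6.0, 0.0, 0.0, 0.0, 0.0, 0.0, 0.0], [2.0, 8.5, 6.0, 0.0, 0.0, 0.0, 0.0, 0.0, 0.0], [2.0, 8.5, 6.0, 0.0, 0.0, 0.0, 0.0, 0.0, 0.0], [2.0, 8.5, 6.0, 0.0, 0.0, 0.0, 0.0, 0.0, 0.0], [2.0, 8.5, 6.0, 0.0, 0.0, 0.0, 0.0, 0.0, 0.0]]
`print(gradients)` → prints [2.0, 8.5, 6.0, 0.0, 0.0, 0.0, 0.0, 0.0, 0.0]
`print(grad_refs[0] is grad_refs[1])` → prints True

Answer:
[2.0, 8.5, 6.0, 0.0, 0.0, 0.0, 0.0, 0.0, 0.0]
True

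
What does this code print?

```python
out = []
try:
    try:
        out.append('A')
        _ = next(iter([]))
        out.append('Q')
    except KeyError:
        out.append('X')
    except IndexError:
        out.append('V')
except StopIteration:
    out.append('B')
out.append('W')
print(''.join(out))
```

Execution trace: 'A' (try body) → 'B' (outer except StopIteration) → 'W' (after the try/except). Output: ABW

Answer: ABW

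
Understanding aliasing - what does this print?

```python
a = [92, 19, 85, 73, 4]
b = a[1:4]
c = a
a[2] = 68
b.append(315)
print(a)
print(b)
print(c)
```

Key concept: slice vs alias.
Step by step:
`a = [92, 19, 85, 73, 4]` → a = [92, 19, 85, 73, 4]
`b = a[1:4]` → b = [19, 85, 73]
`c = a` → c = [92, 19, 85, 73, 4] (same object as a)
`a[2] = 68` → a = [92, 19, 68, 73, 4] (same object as c); c = [92, 19, 68, 73, 4] (same object as a)
`b.append(315)` → b = [19, 85, 73, 315]
`print(a)` → prints [92, 19, 68, 73, 4]
`print(b)` → prints [19, 85, 73, 315]
`print(c)` → prints [92, 19, 68, 73, 4]

Answer:
[92, 19, 68, 73, 4]
[19, 85, 73, 315]
[92, 19, 68, 73, 4]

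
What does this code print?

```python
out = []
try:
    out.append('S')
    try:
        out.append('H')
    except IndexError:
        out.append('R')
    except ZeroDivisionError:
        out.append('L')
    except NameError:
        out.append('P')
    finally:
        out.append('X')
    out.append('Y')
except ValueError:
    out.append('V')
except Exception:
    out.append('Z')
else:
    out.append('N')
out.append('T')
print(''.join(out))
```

Execution trace: 'S' (try body) → 'H' (inner try body, no exception) → 'X' (inner finally) → 'Y' (try body, no exception) → 'N' (else) → 'T' (after the try/except). Output: SHXYNT

Answer: SHXYNT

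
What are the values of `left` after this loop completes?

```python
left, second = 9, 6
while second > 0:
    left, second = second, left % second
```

GCD of 9 and 6
`left` takes the values: 9 → 6 → 3

Answer: 3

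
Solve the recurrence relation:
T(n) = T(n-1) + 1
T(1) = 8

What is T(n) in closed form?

Unrolling: T(n) = T(1) + 1·(n-1) = 8 + 1(n-1) = n + 7.

Answer: T(n) = n + 7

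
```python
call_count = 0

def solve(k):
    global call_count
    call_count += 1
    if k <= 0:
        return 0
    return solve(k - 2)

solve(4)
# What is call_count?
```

Linear recursion stepping by 2: 3 calls from k=4 down to ≤0.

Answer: 3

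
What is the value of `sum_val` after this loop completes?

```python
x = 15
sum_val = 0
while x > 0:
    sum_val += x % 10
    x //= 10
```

Sum digits of 15
`sum_val` takes the values: 0 → 5 → 6

Answer: 6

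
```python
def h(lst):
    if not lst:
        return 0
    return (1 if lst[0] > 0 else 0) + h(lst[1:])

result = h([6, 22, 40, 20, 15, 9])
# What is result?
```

Count of positive elements in [6, 22, 40, 20, 15, 9] = 6

Answer: 6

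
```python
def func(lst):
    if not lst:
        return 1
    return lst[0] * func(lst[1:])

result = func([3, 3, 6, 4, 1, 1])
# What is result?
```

Product over [3, 3, 6, 4, 1, 1] = 3 * 3 * 6 * 4 * 1 * 1 = 216

Answer: 216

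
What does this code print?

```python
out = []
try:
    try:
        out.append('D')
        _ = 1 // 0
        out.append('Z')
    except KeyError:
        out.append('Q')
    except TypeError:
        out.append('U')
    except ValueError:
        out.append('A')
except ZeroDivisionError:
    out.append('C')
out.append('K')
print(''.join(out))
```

Execution trace: 'D' (try body) → 'C' (outer except ZeroDivisionError) → 'K' (after the try/except). Output: DCK

Answer: DCK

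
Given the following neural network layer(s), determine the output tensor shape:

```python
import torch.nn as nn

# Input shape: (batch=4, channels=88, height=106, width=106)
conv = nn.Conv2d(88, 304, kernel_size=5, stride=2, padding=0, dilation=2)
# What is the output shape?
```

Input: (4, 88, 106, 106) -> Output: (4, 304, 49, 49)

Answer: (4, 304, 49, 49)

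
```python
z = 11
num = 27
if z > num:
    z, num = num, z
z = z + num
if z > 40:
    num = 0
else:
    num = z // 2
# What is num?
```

Trace:
`z = 11` → z = 11
`num = 27` → num = 27
`if z > num: ...` → z > num is False → no variable changes
`z = z + num` → z = 38
`if z > 40: ...` → z > 40 is False, take else branch → num = 19
So num = 19

Answer: 19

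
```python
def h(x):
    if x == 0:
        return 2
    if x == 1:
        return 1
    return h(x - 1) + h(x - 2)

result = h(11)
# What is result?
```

Build up from base cases: h(0)=2, h(1)=1, h(2)=3, h(3)=4, h(4)=7, h(5)=11, h(6)=18, ..., h(11)=199

Answer: 199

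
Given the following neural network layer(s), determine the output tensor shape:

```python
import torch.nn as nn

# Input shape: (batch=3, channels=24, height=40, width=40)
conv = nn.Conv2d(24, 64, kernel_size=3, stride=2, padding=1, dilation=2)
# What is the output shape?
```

Input: (3, 24, 40, 40) -> Output: (3, 64, 19, 19)

Answer: (3, 64, 19, 19)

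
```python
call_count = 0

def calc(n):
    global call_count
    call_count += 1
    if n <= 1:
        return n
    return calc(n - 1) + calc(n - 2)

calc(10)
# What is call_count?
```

Calls(n) = 1 + Calls(n-1) + Calls(n-2); Calls(0)=Calls(1)=1. For n=10 this gives 177.

Answer: 177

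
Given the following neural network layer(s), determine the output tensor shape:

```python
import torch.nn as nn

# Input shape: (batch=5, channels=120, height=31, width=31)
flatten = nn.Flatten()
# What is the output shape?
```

Input: (5, 120, 31, 31) -> Output: (5, 115320)

Answer: (5, 115320)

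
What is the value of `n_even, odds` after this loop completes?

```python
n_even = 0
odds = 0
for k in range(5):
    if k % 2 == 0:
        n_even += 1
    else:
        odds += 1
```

Count evens and odds in range(5)
`n_even, odds` takes the values: (0, 0) → (1, 0) → (1, 1) → (2, 1) → (2, 2) → (3, 2)

Answer: 3, 2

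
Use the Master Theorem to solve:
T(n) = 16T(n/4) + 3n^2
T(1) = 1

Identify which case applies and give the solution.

a=16, b=4, f(n)=3n^2. log_4(16) = 2. Since c=2 = 2, Case 2 applies: T(n) = Θ(n^log_b(a) · log n) = O(n^2 log n).

Answer: O(n^2 log n) - Case 2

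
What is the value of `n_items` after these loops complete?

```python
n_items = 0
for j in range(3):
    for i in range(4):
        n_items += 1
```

3 * 4 = 12
`n_items` takes the values: 0 → 1 → 2 → 3 → 4 → 5 → 6 → 7 → 8 → 9 → 10 → 11 → 12

Answer: 12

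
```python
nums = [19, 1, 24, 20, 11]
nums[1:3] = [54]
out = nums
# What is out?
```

Trace:
`nums = [19, 1, 24, 20, 11]` → nums = [19, 1, 24, 20, 11]
`nums[1:3] = [54]` → nums = [19, 54, 20, 11]
`out = nums` → out = [19, 54, 20, 11]
So out = [19, 54, 20, 11]

Answer: [19, 54, 20, 11]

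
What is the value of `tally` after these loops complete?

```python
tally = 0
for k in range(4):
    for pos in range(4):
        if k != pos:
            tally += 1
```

4² - 4 (exclude diagonal)
`tally` takes the values: 0 → 1 → 2 → 3 → 4 → 5 → 6 → 7 → 8 → 9 → 10 → 11 → 12

Answer: 12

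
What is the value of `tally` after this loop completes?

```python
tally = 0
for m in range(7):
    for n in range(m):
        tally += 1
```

Triangle number: 0+1+2+...+6
`tally` takes the values: 0 → 1 → 2 → 3 → 4 → 5 → 6 → 7 → 8 → 9 → 10 → 11 → 12 → 13 → 14 → 15 → 16 → 17 → 18 → 19 → 20 → 21

Answer: 21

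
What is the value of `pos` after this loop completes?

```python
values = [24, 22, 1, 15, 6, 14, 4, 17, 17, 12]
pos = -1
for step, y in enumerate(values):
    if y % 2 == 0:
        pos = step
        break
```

First even number index in [24, 22, 1, 15, 6, 14, 4, 17, 17, 12]
`pos` takes the values: -1 → 0

Answer: 0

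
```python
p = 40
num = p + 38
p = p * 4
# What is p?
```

Trace:
`p = 40` → p = 40
`num = p + 38` → num = 78
`p = p * 4` → p = 160
So p = 160

Answer: 160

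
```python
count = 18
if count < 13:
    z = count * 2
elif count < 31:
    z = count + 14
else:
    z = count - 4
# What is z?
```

Trace:
`count = 18` → count = 18
`if count < 13: ...` → count < 13 is False, count < 31 is True → z = 32
So z = 32

Answer: 32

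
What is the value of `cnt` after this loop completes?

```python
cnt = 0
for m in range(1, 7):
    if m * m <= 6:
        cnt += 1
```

Count numbers where m² ≤ 6
`cnt` takes the values: 0 → 1 → 2

Answer: 2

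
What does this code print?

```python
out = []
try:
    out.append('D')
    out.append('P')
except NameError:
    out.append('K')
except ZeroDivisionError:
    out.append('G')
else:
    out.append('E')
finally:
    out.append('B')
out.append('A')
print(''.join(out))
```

Execution trace: 'D' (try body) → 'P' (try body, no exception) → 'E' (else) → 'B' (finally) → 'A' (after the try/except). Output: DPEBA

Answer: DPEBA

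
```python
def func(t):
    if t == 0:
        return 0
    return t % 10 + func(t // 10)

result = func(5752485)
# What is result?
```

Sum of digits of 5752485: 5 + 8 + 4 + 2 + 5 + 7 + 5 = 36

Answer: 36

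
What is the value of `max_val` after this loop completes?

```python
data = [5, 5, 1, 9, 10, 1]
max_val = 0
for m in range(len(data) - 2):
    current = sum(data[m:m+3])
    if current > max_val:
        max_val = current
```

Max sum of 3-element window in [5, 5, 1, 9, 10, 1]
`max_val` takes the values: 0 → 11 → 15 → 20

Answer: 20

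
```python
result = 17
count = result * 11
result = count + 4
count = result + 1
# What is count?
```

Trace:
`result = 17` → result = 17
`count = result * 11` → count = 187
`result = count + 4` → result = 191
`count = result + 1` → count = 192
So count = 192

Answer: 192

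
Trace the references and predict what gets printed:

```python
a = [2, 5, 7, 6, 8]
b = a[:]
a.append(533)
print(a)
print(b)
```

Key concept: slice [:] creates copy.
Step by step:
`a = [2, 5, 7, 6, 8]` → a = [2, 5, 7, 6, 8]
`b = a[:]` → b = [2, 5, 7, 6, 8]
`a.append(533)` → a = [2, 5, 7, 6, 8, 533]
`print(a)` → prints [2, 5, 7, 6, 8, 533]
`print(b)` → prints [2, 5, 7, 6, 8]

Answer:
[2, 5, 7, 6, 8, 533]
[2, 5, 7, 6, 8]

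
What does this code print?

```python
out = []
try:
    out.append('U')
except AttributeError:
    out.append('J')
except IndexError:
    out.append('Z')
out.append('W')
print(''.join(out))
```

Execution trace: 'U' (try body, no exception) → 'W' (after the try/except). Output: UW

Answer: UW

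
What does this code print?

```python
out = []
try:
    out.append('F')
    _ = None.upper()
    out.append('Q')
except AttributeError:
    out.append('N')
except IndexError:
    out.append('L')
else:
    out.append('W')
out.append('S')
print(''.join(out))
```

Execution trace: 'F' (try body) → 'N' (except AttributeError) → 'S' (after the try/except). Output: FNS

Answer: FNS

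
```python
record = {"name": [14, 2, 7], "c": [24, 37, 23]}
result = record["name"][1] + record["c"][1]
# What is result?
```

Trace:
`record = {"name": [14, 2, 7], "c": [24, 37, 23]}` → record = {'name': [14, 2, 7], 'c': [24, 37, 23]}
`result = record["name"][1] + record["c"][1]` → result = 39
So result = 39

Answer: 39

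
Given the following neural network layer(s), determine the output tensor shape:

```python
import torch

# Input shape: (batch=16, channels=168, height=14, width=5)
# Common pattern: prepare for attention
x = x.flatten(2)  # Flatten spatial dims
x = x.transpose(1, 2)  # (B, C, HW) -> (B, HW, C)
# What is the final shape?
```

Input: (16, 168, 14, 5) -> after flatten(2): (16, 168, 70) -> Output: (16, 70, 168)

Answer: (16, 70, 168)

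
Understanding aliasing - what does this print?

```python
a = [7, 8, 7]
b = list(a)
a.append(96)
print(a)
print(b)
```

Key concept: list() constructor creates copy.
Step by step:
`a = [7, 8, 7]` → a = [7, 8, 7]
`b = list(a)` → b = [7, 8, 7]
`a.append(96)` → a = [7, 8, 7, 96]
`print(a)` → prints [7, 8, 7, 96]
`print(b)` → prints [7, 8, 7]

Answer:
[7, 8, 7, 96]
[7, 8, 7]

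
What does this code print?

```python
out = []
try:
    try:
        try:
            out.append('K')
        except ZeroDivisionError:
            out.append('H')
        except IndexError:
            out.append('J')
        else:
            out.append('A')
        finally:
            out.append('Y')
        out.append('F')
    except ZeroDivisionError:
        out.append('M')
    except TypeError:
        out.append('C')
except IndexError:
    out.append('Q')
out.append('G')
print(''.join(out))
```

Execution trace: 'K' (inner try body, no exception) → 'A' (inner else) → 'Y' (inner finally) → 'F' (try body, no exception) → 'G' (after the try/except). Output: KAYFG

Answer: KAYFG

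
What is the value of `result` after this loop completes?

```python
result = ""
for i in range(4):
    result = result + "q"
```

Repeat 'q' 4 times
`result` takes the values: "" → "q" → "qq" → "qqq" → "qqqq"

Answer: "qqqq"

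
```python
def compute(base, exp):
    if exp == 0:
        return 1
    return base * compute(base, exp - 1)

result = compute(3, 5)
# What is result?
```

compute(3, 5) = 3 * 3 * 3 * 3 * 3 = 243

Answer: 243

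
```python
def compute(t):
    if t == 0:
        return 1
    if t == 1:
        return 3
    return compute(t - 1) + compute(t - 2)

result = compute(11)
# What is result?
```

Build up from base cases: compute(0)=1, compute(1)=3, compute(2)=4, compute(3)=7, compute(4)=11, compute(5)=18, compute(6)=29, ..., compute(11)=322

Answer: 322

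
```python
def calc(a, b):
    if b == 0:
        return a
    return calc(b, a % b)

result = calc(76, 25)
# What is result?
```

calc(76, 25) -> calc(25, 1) -> calc(1, 0) -> 1

Answer: 1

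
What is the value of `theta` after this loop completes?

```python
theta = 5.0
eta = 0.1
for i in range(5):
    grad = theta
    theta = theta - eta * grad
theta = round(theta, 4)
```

Gradient descent: w = 5.0 * (1 - 0.1)^5
`theta` takes the values: 5.0 → 4.5 → 4.05 → 3.645 → 3.2805 → 2.95245 → 2.9524

Answer: 2.9524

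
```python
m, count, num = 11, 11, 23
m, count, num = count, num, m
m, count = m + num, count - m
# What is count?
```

Trace:
`m, count, num = 11, 11, 23` → m = 11; count = 11; num = 23
`m, count, num = count, num, m` → m = 11; count = 23; num = 11
`m, count = m + num, count - m` → m = 22; count = 12
So count = 12

Answer: 12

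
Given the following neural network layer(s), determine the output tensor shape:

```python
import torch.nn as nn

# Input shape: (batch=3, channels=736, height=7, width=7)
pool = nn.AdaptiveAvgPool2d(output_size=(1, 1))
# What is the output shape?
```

Input: (3, 736, 7, 7) -> Output: (3, 736, 1, 1)

Answer: (3, 736, 1, 1)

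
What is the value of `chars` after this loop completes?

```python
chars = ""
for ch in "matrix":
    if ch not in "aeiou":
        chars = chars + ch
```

Remove vowels from 'matrix'
`chars` takes the values: "" → "m" → "mt" → "mtr" → "mtrx"

Answer: "mtrx"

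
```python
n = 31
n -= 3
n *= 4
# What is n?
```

Trace:
`n = 31` → n = 31
`n -= 3` → n = 28
`n *= 4` → n = 112
So n = 112

Answer: 112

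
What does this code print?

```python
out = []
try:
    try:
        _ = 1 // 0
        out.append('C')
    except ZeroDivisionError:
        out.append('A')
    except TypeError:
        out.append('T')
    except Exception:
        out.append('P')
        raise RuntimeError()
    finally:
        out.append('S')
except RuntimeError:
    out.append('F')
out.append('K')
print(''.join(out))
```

Execution trace: 'A' (except ZeroDivisionError) → 'S' (finally) → 'K' (after the try/except). Output: ASK

Answer: ASK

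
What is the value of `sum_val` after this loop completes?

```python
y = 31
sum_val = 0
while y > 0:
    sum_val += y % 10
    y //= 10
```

Sum digits of 31
`sum_val` takes the values: 0 → 1 → 4

Answer: 4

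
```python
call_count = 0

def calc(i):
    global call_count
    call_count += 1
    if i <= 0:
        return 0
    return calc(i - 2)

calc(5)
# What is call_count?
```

Linear recursion stepping by 2: 4 calls from i=5 down to ≤0.

Answer: 4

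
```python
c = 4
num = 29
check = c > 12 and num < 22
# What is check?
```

Trace:
`c = 4` → c = 4
`num = 29` → num = 29
`check = c > 12 and num < 22` → check = False
So check = False

Answer: False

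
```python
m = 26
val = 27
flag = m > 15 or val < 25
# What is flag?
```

Trace:
`m = 26` → m = 26
`val = 27` → val = 27
`flag = m > 15 or val < 25` → flag = True
So flag = True

Answer: True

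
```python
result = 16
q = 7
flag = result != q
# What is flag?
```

Trace:
`result = 16` → result = 16
`q = 7` → q = 7
`flag = result != q` → flag = True
So flag = True

Answer: True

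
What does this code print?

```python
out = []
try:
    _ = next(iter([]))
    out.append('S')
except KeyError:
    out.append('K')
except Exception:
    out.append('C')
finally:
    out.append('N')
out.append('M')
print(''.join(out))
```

Execution trace: 'C' (except Exception) → 'N' (finally) → 'M' (after the try/except). Output: CNM

Answer: CNM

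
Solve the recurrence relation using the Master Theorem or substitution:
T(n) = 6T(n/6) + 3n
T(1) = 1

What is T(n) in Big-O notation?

By Master Theorem: a=6, b=6, f(n)=3n. Since log_6(6) = 1 and f(n) = Θ(n^1), Case 2 applies. T(n) = O(n log n).

Answer: O(n log n)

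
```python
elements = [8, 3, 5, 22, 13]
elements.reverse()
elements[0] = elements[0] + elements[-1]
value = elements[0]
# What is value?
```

Trace:
`elements = [8, 3, 5, 22, 13]` → elements = [8, 3, 5, 22, 13]
`elements.reverse()` → elements = [13, 22, 5, 3, 8]
`elements[0] = elements[0] + elements[-1]` → elements = [21, 22, 5, 3, 8]
`value = elements[0]` → value = 21
So value = 21

Answer: 21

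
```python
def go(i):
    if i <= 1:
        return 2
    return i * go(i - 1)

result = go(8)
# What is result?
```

go(8) = 8 * 7 * 6 * 5 * 4 * 3 * 2 * 2 = 80640

Answer: 80640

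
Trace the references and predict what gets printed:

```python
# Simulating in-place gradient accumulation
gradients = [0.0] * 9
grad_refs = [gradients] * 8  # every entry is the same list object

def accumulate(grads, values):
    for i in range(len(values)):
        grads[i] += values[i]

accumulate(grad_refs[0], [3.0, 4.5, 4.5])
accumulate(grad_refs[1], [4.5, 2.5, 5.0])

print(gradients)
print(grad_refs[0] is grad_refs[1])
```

Key concept: gradient accumulation aliasing.
Step by step:
`gradients = [0.0] * 9` → gradients = [0.0, 0.0, 0.0, 0.0, 0.0, 0.0, 0.0, 0.0, 0.0]
`grad_refs = [gradients] * 8` → grad_refs = [[0.0, 0.0, 0.0, 0.0, 0.0, 0.0, 0.0, 0.0, 0.0], [0.0, 0.0, 0.0, 0.0, 0.0, 0.0, 0.0, 0.0, 0.0], [0.0, 0.0, 0.0, 0.0, 0.0, 0.0, 0.0, 0.0, 0.0], [0.0, 0.0, 0.0, 0.0, 0.0, 0.0, 0.0, 0.0, 0.0], [0.0, 0.0, 0.0, 0.0, 0.0, 0.0, 0.0, 0.0, 0.0], [0.0, 0.0, 0.0, 0.0, 0.0, 0.0, 0.0, 0.0, 0.0], [0.0, 0.0, 0.0, 0.0, 0.0, 0.0, 0.0, 0.0, 0.0], [0.0, 0.0, 0.0, 0.0, 0.0, 0.0, 0.0, 0.0, 0.0]]
`accumulate(grad_refs[0], [3.0, 4.5, 4.5])` → gradients = [3.0, 4.5, 4.5, 0.0, 0.0, 0.0, 0.0, 0.0, 0.0]; grad_refs = [[3.0, 4.5, 4.5, 0.0, 0.0, 0.0, 0.0, 0.0, 0.0], [3.0, 4.5, 4.5, 0.0, 0.0, 0.0, 0.0, 0.0, 0.0], [3.0, 4.5, 4.5, 0.0, 0.0, 0.0, 0.0, 0.0, 0.0], [3.0, 4.5, 4.5, 0.0, 0.0, 0.0, 0.0, 0.0, 0.0], [3.0, 4.5, 4.5, 0.0, 0.0, 0.0, 0.0, 0.0, 0.0], [3.0, 4.5, 4.5, 0.0, 0.0, 0.0, 0.0, 0.0, 0.0], [3.0, 4.5, 4.5, 0.0, 0.0, 0.0, 0.0, 0.0, 0.0], [3.0, 4.5, 4.5, 0.0, 0.0, 0.0, 0.0, 0.0, 0.0]]
`accumulate(grad_refs[1], [4.5, 2.5, 5.0])` → gradients = [7.5, 7.0, 9.5, 0.0, 0.0, 0.0, 0.0, 0.0, 0.0]; grad_refs = [[7.5, 7.0, 9.5, 0.0, 0.0, 0.0, 0.0, 0.0, 0.0], [7.5, 7.0, 9.5, 0.0, 0.0, 0.0, 0.0, 0.0, 0.0], [7.5, 7.0, 9.5, 0.0, 0.0, 0.0, 0.0, 0.0, 0.0], [7.5, 7.0, 9.5, 0.0, 0.0, 0.0, 0.0, 0.0, 0.0], [7.5, 7.0, 9.5, 0.0, 0.0, 0.0, 0.0, 0.0, 0.0], [7.5, 7.0, 9.5, 0.0, 0.0, 0.0, 0.0, 0.0, 0.0], [7.5, 7.0, 9.5, 0.0, 0.0, 0.0, 0.0, 0.0, 0.0], [7.5, 7.0, 9.5, 0.0, 0.0, 0.0, 0.0, 0.0, 0.0]]
`print(gradients)` → prints [7.5, 7.0, 9.5, 0.0, 0.0, 0.0, 0.0, 0.0, 0.0]
`print(grad_refs[0] is grad_refs[1])` → prints True

Answer:
[7.5, 7.0, 9.5, 0.0, 0.0, 0.0, 0.0, 0.0, 0.0]
True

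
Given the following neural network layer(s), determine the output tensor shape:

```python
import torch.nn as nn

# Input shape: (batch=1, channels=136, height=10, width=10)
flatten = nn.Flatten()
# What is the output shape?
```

Input: (1, 136, 10, 10) -> Output: (1, 13600)

Answer: (1, 13600)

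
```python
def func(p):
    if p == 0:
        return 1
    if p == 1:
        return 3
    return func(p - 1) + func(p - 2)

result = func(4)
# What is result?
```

Build up from base cases: func(0)=1, func(1)=3, func(2)=4, func(3)=7, func(4)=11

Answer: 11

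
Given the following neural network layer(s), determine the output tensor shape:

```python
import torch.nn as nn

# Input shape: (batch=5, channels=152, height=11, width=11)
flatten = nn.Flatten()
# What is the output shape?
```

Input: (5, 152, 11, 11) -> Output: (5, 18392)

Answer: (5, 18392)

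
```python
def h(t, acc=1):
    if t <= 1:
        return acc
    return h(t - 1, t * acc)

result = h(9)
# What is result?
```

Accumulator trace (n, acc): (9, 1) -> (8, 9) -> (7, 72) -> (6, 504) -> (5, 3024) -> (4, 15120) -> (3, 60480) -> (2, 181440) -> (1, 362880) -> return 362880

Answer: 362880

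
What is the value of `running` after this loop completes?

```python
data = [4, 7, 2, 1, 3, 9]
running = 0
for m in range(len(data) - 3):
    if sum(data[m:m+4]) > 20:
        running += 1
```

Count windows with sum > 20
`running` takes the values: 0

Answer: 0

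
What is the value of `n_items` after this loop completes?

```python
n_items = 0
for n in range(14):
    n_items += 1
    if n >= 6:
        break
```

Loop breaks when n reaches 6, n_items is 7
`n_items` takes the values: 0 → 1 → 2 → 3 → 4 → 5 → 6 → 7

Answer: 7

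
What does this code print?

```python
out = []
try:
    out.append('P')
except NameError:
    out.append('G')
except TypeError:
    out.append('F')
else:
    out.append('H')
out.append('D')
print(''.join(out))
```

Execution trace: 'P' (try body, no exception) → 'H' (else) → 'D' (after the try/except). Output: PHD

Answer: PHD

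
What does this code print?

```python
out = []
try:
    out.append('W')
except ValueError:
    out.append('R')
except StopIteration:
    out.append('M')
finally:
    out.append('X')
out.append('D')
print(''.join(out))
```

Execution trace: 'W' (try body, no exception) → 'X' (finally) → 'D' (after the try/except). Output: WXD

Answer: WXD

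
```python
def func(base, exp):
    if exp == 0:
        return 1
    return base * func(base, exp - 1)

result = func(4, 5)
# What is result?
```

func(4, 5) = 4 * 4 * 4 * 4 * 4 = 1024

Answer: 1024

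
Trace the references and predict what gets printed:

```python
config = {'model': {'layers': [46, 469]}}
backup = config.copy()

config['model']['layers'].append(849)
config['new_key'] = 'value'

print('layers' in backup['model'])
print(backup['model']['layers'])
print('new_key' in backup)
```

Key concept: shallow copy gotcha with nested dict.
Step by step:
`config = {'model': {'layers': [46, 469]}}` → config = {'model': {'layers': [46, 469]}}
`backup = config.copy()` → backup = {'model': {'layers': [46, 469]}}
`config['model']['layers'].append(849)` → config = {'model': {'layers': [46, 469, 849]}}; backup = {'model': {'layers': [46, 469, 849]}}
`config['new_key'] = 'value'` → config = {'model': {'layers': [46, 469, 849]}, 'new_key': 'value'}
`print('layers' in backup['model'])` → prints True
`print(backup['model']['layers'])` → prints [46, 469, 849]
`print('new_key' in backup)` → prints False

Answer:
True
[46, 469, 849]
False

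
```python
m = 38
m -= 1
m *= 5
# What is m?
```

Trace:
`m = 38` → m = 38
`m -= 1` → m = 37
`m *= 5` → m = 185
So m = 185

Answer: 185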